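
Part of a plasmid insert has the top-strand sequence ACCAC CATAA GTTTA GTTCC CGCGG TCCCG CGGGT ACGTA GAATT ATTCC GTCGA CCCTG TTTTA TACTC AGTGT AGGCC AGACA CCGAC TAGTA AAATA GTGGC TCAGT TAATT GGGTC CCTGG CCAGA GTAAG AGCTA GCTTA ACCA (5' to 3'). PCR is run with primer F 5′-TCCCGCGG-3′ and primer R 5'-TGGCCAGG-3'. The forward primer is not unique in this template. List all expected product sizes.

111 bp, 103 bp

The forward primer TCCCGCGG matches the top strand at positions 18–25, 26–33.
The reverse primer's reverse complement is CCTGGCCA, matching at positions 121–128.
Each forward site pairs with the reverse site to give a product ending at position 128: sizes 111, 103 bp.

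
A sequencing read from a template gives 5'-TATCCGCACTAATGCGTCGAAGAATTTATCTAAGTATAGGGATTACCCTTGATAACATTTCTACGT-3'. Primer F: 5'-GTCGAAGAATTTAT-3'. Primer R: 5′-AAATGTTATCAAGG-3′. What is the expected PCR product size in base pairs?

45 bp

The forward primer matches the template at positions 16–29.
Reverse complement of the reverse primer: CCTTGATAACATTT. This occurs on the top strand at positions 47–60.
The product runs from position 16 to position 60, so its length is 60 − 16 + 1 = 45 bp.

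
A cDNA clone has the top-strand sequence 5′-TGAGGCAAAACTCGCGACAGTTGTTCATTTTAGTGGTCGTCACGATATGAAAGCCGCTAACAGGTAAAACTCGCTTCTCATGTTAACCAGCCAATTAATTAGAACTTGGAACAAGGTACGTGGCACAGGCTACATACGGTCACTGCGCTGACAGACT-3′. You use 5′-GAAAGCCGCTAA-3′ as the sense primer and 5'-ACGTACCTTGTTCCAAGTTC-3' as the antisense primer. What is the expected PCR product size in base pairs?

Scanning the template, GAAAGCCGCTAA occurs at positions 49–60; this primer anneals to the bottom strand there with its 3' end pointing downstream.
Reverse complement of the reverse primer: GAACTTGGAACAAGGTACGT. This occurs on the top strand at positions 102–121.
Product length = (reverse-primer end) − (forward-primer start) + 1 = 121 − 49 + 1 = 73 bp.

73 bp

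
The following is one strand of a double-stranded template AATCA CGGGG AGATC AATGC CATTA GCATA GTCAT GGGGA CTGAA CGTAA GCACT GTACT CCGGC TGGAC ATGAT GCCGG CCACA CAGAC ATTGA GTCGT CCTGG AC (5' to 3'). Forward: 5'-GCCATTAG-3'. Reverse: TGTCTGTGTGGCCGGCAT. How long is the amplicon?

73 bp

Scanning the template, GCCATTAG occurs at positions 19–26; this primer anneals to the bottom strand there with its 3' end pointing downstream.
Reverse complement of the reverse primer: ATGCCGGCCACACAGACA. This occurs on the top strand at positions 74–91.
The product runs from position 19 to position 91, so its length is 91 − 19 + 1 = 73 bp.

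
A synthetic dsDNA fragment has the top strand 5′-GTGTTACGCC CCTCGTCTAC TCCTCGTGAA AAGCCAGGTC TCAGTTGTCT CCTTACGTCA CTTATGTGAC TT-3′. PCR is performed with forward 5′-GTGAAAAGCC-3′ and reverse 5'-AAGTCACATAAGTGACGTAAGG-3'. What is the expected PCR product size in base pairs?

47 bp

Forward primer GTGAAAAGCC is found on the top strand at positions 26–35.
Reverse complement of the reverse primer: CCTTACGTCACTTATGTGACTT. This occurs on the top strand at positions 51–72.
The product runs from position 26 to position 72, so its length is 72 − 26 + 1 = 47 bp.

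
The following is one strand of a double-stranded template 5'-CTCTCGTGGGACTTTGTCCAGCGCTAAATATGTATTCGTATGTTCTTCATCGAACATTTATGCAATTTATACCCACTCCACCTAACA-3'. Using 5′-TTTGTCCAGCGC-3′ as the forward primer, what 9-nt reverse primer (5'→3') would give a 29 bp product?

The forward primer binds at positions 13–24, so a 29 bp product ends at position 13 + 29 − 1 = 41.
The reverse primer anneals to the top strand over positions 33–41, i.e. to TATTCGTAT.
Its sequence written 5'→3' is the reverse complement: ATACGAATA.

5'-ATACGAATA-3'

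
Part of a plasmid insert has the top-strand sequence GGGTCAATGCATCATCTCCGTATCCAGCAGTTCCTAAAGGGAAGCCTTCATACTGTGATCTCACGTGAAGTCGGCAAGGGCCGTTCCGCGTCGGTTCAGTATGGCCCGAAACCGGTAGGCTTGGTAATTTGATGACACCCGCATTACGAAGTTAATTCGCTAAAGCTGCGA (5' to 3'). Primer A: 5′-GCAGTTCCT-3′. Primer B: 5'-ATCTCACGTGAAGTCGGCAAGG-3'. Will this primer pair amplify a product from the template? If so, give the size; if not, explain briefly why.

Primer A (GCAGTTCCT) matches the top strand at positions 27–35 (3' end points downstream).
Primer B (ATCTCACGTGAAGTCGGCAAGG) also matches the top strand directly, at positions 58–79 — its reverse complement CCTTGCCGACTTCACGTGAGAT is not present.
Both primers anneal to the bottom strand with 3' ends pointing the same way, so neither can prime synthesis back toward the other.

No product — both primers anneal to the same strand and extend in the same direction.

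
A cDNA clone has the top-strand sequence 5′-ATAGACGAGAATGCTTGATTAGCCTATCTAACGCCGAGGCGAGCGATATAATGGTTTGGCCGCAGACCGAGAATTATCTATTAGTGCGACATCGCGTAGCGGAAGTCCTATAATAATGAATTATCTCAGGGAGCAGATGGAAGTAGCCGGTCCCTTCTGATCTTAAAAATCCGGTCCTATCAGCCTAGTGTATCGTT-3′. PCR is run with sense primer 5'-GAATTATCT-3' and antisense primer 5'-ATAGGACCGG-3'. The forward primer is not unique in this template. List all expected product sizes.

The forward primer GAATTATCT matches the top strand at positions 71–79, 118–126.
The reverse primer's reverse complement is CCGGTCCTAT, matching at positions 171–180.
Each forward site pairs with the reverse site to give a product ending at position 180: sizes 110, 63 bp.

110 bp, 63 bp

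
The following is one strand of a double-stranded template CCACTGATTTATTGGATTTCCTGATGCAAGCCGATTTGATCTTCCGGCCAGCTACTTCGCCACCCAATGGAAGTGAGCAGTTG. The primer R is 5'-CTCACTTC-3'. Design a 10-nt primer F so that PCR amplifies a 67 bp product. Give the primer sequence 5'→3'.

The reverse primer's reverse complement GAAGTGAG matches the template at positions 70–77, so the product ends at position 77.
A 67 bp product then starts at position 77 − 67 + 1 = 11.
The forward primer is identical to the top strand there: ATTGGATTTC.

5'-ATTGGATTTC-3'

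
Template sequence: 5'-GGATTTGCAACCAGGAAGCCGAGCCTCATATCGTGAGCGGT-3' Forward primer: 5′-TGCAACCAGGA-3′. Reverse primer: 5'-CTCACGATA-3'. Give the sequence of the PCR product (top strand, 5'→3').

Scanning the template, TGCAACCAGGA occurs at positions 6–16; this primer anneals to the bottom strand there with its 3' end pointing downstream.
The reverse primer's reverse complement is TATCGTGAG, which matches the template at positions 29–37.
The product is the template from position 6 through 37 (32 bp).

5'-TGCAACCAGGAAGCCGAGCCTCATATCGTGAG-3'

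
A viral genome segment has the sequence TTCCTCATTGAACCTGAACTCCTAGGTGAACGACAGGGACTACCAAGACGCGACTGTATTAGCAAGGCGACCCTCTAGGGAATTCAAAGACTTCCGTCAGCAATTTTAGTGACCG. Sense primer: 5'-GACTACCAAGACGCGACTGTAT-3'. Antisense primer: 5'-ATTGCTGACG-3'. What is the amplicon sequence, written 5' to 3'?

The forward primer matches the template at positions 38–59.
Taking the reverse complement of ATTGCTGACG gives CGTCAGCAAT, found at positions 95–104 on the template; the primer anneals here to the top strand with its 3' end pointing upstream.
The product is the template from position 38 through 104 (67 bp).

5'-GACTACCAAGACGCGACTGTATTAGCAAGGCGACCCTCTAGGGAATTCAAAGACTTCCGTCAGCAAT-3'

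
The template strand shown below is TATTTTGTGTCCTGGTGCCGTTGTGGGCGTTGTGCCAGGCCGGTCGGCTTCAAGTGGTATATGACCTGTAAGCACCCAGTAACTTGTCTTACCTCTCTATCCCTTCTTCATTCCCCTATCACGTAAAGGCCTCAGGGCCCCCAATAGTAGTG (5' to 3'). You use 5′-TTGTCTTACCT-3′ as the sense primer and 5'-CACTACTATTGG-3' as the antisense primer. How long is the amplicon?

69 bp

Scanning the template, TTGTCTTACCT occurs at positions 84–94; this primer anneals to the bottom strand there with its 3' end pointing downstream.
Reverse complement of the reverse primer: CCAATAGTAGTG. This occurs on the top strand at positions 141–152.
Product length = (reverse-primer end) − (forward-primer start) + 1 = 152 − 84 + 1 = 69 bp.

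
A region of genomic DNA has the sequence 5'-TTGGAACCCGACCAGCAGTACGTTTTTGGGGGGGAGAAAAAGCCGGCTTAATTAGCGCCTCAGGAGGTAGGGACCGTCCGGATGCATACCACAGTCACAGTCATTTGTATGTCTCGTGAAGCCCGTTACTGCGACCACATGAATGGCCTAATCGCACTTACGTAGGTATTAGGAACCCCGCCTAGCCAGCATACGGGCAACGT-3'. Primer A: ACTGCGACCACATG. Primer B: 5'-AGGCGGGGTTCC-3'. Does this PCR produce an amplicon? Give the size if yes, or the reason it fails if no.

Yes — a 56 bp product.

Primer A (ACTGCGACCACATG) matches the top strand at positions 128–141; it acts as a forward primer.
Primer B's reverse complement is GGAACCCCGCCT, matching the top strand at positions 172–183; it acts as a reverse primer.
The 3' ends face each other across positions 128–183, giving a 56 bp product.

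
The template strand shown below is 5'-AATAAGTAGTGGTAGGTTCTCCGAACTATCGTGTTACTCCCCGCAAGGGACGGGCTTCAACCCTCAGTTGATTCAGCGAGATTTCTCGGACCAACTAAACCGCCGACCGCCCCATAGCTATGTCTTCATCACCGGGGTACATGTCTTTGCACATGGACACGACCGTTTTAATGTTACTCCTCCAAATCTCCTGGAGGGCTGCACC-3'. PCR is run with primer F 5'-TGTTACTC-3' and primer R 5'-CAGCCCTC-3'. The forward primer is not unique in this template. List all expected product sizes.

The forward primer TGTTACTC matches the top strand at positions 32–39, 172–179.
The reverse primer's reverse complement is GAGGGCTG, matching at positions 194–201.
Each forward site pairs with the reverse site to give a product ending at position 201: sizes 170, 30 bp.

170 bp, 30 bp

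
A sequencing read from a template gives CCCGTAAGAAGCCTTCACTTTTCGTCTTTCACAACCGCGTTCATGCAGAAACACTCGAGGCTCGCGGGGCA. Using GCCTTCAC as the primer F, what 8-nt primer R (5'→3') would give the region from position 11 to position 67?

5'-CCGCGAGC-3'

The product's 3' end on the top strand is position 67.
The reverse primer anneals to the top strand over positions 60–67, i.e. to GCTCGCGG.
Its sequence written 5'→3' is the reverse complement: CCGCGAGC.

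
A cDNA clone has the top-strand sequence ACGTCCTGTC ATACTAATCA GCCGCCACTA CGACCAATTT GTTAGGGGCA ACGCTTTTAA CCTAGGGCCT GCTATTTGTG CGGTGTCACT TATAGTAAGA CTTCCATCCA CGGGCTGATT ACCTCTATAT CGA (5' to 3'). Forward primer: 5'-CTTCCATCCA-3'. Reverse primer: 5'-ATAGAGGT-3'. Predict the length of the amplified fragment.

Forward primer CTTCCATCCA is found on the top strand at positions 101–110.
Taking the reverse complement of ATAGAGGT gives ACCTCTAT, found at positions 121–128 on the template; the primer anneals here to the top strand with its 3' end pointing upstream.
Amplicon spans positions 101–128: 28 bp.

28 bp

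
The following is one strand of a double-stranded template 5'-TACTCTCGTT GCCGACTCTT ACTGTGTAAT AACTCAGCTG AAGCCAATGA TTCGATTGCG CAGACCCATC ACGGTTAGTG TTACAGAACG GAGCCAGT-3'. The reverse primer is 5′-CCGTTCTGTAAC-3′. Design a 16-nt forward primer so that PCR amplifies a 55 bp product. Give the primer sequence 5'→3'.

5'-GCTGAAGCCAATGATT-3'

The reverse primer's reverse complement GTTACAGAACGG matches the template at positions 80–91, so the product ends at position 91.
A 55 bp product then starts at position 91 − 55 + 1 = 37.
The forward primer is identical to the top strand there: GCTGAAGCCAATGATT.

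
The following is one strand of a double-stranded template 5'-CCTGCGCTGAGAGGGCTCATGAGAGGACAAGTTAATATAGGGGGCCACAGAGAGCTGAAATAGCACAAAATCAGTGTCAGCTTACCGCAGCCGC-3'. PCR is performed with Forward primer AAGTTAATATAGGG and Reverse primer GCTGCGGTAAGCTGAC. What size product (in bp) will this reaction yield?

63 bp

Scanning the template, AAGTTAATATAGGG occurs at positions 29–42; this primer anneals to the bottom strand there with its 3' end pointing downstream.
Taking the reverse complement of GCTGCGGTAAGCTGAC gives GTCAGCTTACCGCAGC, found at positions 76–91 on the template; the primer anneals here to the top strand with its 3' end pointing upstream.
Amplicon spans positions 29–91: 63 bp.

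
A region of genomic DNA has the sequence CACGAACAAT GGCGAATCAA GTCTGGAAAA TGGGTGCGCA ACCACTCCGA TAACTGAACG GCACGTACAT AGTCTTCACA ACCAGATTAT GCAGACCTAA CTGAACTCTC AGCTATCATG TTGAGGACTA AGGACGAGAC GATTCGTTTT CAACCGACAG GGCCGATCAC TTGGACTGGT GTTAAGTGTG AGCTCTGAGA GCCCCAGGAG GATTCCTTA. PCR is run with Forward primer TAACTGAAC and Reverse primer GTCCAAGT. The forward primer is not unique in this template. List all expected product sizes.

126 bp, 79 bp

The forward primer TAACTGAAC matches the top strand at positions 51–59, 98–106.
The reverse primer's reverse complement is ACTTGGAC, matching at positions 169–176.
Each forward site pairs with the reverse site to give a product ending at position 176: sizes 126, 79 bp.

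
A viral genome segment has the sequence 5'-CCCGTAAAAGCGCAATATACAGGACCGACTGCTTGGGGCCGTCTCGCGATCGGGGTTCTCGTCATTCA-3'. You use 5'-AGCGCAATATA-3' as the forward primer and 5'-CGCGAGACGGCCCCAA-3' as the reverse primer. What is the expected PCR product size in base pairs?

40 bp

Scanning the template, AGCGCAATATA occurs at positions 9–19; this primer anneals to the bottom strand there with its 3' end pointing downstream.
Taking the reverse complement of CGCGAGACGGCCCCAA gives TTGGGGCCGTCTCGCG, found at positions 33–48 on the template; the primer anneals here to the top strand with its 3' end pointing upstream.
The product runs from position 9 to position 48, so its length is 48 − 9 + 1 = 40 bp.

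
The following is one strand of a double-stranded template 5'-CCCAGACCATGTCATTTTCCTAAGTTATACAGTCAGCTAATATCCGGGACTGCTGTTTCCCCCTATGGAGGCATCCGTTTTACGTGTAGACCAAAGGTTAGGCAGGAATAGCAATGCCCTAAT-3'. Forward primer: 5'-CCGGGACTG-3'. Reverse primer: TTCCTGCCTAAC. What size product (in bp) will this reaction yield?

65 bp

Forward primer CCGGGACTG is found on the top strand at positions 44–52.
The reverse primer's reverse complement is GTTAGGCAGGAA, which matches the template at positions 97–108.
Product length = (reverse-primer end) − (forward-primer start) + 1 = 108 − 44 + 1 = 65 bp.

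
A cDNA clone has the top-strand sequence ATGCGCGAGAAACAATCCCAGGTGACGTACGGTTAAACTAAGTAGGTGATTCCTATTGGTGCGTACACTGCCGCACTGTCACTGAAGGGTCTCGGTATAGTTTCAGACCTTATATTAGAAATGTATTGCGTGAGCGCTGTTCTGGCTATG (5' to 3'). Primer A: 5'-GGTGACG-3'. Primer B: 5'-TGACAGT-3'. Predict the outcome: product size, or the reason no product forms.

Primer A (GGTGACG) matches the top strand at positions 21–27; it acts as a forward primer.
Primer B's reverse complement is ACTGTCA, matching the top strand at positions 75–81; it acts as a reverse primer.
The 3' ends face each other across positions 21–81, giving a 61 bp product.

Yes — a 61 bp product.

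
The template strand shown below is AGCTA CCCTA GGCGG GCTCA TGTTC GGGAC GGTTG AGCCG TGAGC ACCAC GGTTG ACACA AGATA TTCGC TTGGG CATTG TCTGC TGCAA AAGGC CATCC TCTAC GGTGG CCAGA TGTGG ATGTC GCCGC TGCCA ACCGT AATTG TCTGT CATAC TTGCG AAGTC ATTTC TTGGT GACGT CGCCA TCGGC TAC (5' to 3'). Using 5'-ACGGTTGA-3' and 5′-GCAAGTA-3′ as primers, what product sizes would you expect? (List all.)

The forward primer ACGGTTGA matches the top strand at positions 29–36, 49–56.
The reverse primer's reverse complement is TACTTGC, matching at positions 153–159.
Each forward site pairs with the reverse site to give a product ending at position 159: sizes 131, 111 bp.

131 bp, 111 bp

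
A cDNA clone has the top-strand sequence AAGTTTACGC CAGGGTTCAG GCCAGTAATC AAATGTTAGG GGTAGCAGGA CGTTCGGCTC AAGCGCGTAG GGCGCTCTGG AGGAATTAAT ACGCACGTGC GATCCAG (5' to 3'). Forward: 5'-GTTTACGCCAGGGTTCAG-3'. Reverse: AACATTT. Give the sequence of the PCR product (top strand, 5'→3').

5'-GTTTACGCCAGGGTTCAGGCCAGTAATCAAATGTT-3'

The forward primer matches the template at positions 3–20.
The reverse primer's reverse complement is AAATGTT, which matches the template at positions 31–37.
The product is the template from position 3 through 37 (35 bp).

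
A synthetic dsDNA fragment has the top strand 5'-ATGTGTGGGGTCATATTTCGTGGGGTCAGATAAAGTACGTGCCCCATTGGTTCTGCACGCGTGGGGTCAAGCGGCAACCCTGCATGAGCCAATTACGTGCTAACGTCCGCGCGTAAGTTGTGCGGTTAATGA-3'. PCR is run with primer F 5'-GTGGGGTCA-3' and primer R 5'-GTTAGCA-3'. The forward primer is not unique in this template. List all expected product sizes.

The forward primer GTGGGGTCA matches the top strand at positions 5–13, 20–28, 61–69.
The reverse primer's reverse complement is TGCTAAC, matching at positions 98–104.
Each forward site pairs with the reverse site to give a product ending at position 104: sizes 100, 85, 44 bp.

100 bp, 85 bp, 44 bp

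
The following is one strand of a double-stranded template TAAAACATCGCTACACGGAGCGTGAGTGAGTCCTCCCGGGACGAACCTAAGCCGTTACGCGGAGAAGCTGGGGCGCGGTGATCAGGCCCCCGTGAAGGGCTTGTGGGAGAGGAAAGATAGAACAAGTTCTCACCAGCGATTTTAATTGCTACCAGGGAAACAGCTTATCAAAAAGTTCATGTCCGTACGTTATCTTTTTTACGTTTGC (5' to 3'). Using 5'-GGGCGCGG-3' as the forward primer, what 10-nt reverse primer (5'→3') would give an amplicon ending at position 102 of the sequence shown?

The forward primer binds at positions 71–78; the product's 3' end on the top strand is position 102.
The reverse primer anneals to the top strand over positions 93–102, i.e. to TGAAGGGCTT.
Its sequence written 5'→3' is the reverse complement: AAGCCCTTCA.

5'-AAGCCCTTCA-3'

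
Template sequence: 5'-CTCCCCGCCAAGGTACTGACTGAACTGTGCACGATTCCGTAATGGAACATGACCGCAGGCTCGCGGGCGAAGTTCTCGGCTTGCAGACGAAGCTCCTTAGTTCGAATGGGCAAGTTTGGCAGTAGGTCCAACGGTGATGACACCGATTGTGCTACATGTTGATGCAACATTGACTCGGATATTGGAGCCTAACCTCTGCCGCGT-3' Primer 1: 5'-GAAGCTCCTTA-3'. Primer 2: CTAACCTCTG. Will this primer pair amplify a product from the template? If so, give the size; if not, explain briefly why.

Primer 1 (GAAGCTCCTTA) matches the top strand at positions 89–99 (3' end points downstream).
Primer 2 (CTAACCTCTG) also matches the top strand directly, at positions 189–198 — its reverse complement CAGAGGTTAG is not present.
Both primers anneal to the bottom strand with 3' ends pointing the same way, so neither can prime synthesis back toward the other.

No product — both primers anneal to the same strand and extend in the same direction.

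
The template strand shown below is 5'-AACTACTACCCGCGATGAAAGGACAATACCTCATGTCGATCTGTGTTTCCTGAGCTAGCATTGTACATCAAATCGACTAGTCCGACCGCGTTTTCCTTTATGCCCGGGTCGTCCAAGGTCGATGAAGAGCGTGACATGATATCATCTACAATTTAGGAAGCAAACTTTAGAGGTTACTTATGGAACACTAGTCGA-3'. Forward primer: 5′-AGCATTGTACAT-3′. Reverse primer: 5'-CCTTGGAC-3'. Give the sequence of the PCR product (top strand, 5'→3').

Forward primer AGCATTGTACAT is found on the top strand at positions 57–68.
The reverse primer's reverse complement is GTCCAAGG, which matches the template at positions 111–118.
The product is the template from position 57 through 118 (62 bp).

5'-AGCATTGTACATCAAATCGACTAGTCCGACCGCGTTTTCCTTTATGCCCGGGTCGTCCAAGG-3'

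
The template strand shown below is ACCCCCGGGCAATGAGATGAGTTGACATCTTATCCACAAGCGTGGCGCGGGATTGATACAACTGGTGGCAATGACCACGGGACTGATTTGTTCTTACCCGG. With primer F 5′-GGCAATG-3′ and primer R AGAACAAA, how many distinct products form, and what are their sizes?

Two products: 87 bp, 28 bp

The forward primer GGCAATG matches the top strand at positions 8–14, 67–73.
The reverse primer's reverse complement is TTTGTTCT, matching at positions 87–94.
Each forward site pairs with the reverse site to give a product ending at position 94: sizes 87, 28 bp.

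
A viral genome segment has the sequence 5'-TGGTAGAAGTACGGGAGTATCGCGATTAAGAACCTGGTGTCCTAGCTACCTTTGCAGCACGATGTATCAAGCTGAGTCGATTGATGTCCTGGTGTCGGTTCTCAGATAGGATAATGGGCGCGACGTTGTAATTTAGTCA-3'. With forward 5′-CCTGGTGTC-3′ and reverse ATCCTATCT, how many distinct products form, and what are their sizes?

The forward primer CCTGGTGTC matches the top strand at positions 33–41, 88–96.
The reverse primer's reverse complement is AGATAGGAT, matching at positions 104–112.
Each forward site pairs with the reverse site to give a product ending at position 112: sizes 80, 25 bp.

Two products: 80 bp, 25 bp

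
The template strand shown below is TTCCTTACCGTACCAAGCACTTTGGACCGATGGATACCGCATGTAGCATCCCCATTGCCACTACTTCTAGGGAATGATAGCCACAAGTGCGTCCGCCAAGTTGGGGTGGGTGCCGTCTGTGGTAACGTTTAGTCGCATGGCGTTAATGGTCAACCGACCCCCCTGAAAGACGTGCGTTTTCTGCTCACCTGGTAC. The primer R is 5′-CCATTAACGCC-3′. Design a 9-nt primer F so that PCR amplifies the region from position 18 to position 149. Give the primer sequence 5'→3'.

5'-CACTTTGGA-3'

The reverse primer's reverse complement GGCGTTAATGG matches the template at positions 139–149; the product starts at position 18.
The forward primer is identical to the top strand over positions 18–26: CACTTTGGA.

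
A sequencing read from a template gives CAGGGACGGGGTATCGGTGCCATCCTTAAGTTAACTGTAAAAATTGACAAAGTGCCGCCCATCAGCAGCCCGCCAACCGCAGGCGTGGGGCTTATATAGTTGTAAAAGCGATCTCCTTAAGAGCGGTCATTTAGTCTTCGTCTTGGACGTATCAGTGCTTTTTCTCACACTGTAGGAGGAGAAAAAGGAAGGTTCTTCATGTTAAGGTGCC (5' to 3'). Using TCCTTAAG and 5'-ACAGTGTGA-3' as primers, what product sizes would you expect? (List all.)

151 bp, 60 bp

The forward primer TCCTTAAG matches the top strand at positions 23–30, 114–121.
The reverse primer's reverse complement is TCACACTGT, matching at positions 165–173.
Each forward site pairs with the reverse site to give a product ending at position 173: sizes 151, 60 bp.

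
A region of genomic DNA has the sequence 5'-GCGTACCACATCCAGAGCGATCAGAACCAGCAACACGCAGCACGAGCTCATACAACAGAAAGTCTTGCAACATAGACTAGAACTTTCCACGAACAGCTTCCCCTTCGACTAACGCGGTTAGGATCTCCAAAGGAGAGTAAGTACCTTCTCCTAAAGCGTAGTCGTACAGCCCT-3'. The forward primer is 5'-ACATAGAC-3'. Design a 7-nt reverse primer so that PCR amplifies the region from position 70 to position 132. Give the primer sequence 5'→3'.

5'-CTTTGGA-3'

The product's 3' end on the top strand is position 132.
The reverse primer anneals to the top strand over positions 126–132, i.e. to TCCAAAG.
Its sequence written 5'→3' is the reverse complement: CTTTGGA.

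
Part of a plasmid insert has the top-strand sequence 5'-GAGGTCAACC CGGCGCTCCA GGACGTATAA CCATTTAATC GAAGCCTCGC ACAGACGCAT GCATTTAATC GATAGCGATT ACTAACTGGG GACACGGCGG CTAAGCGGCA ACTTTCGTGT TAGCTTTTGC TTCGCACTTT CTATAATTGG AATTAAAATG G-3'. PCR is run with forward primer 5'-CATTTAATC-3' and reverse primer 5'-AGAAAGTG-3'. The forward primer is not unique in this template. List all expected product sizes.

111 bp, 81 bp

The forward primer CATTTAATC matches the top strand at positions 32–40, 62–70.
The reverse primer's reverse complement is CACTTTCT, matching at positions 135–142.
Each forward site pairs with the reverse site to give a product ending at position 142: sizes 111, 81 bp.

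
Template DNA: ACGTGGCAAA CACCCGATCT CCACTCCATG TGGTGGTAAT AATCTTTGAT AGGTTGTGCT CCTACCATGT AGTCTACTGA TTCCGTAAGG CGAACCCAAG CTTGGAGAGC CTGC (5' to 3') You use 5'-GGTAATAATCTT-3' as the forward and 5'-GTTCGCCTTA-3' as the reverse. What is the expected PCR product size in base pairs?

The forward primer matches the template at positions 35–46.
Reverse complement of the reverse primer: TAAGGCGAAC. This occurs on the top strand at positions 86–95.
The product runs from position 35 to position 95, so its length is 95 − 35 + 1 = 61 bp.

61 bp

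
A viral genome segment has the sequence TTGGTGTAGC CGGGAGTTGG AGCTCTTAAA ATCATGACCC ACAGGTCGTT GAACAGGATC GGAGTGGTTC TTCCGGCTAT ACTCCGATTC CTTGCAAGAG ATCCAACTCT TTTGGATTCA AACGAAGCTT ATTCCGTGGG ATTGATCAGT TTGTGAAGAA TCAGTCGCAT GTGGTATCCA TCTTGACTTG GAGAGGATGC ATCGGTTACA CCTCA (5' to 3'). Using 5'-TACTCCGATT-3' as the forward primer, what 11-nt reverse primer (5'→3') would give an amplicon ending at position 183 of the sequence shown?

The forward primer binds at positions 80–89; the product's 3' end on the top strand is position 183.
The reverse primer anneals to the top strand over positions 173–183, i.e. to GGTATCCATCT.
Its sequence written 5'→3' is the reverse complement: AGATGGATACC.

5'-AGATGGATACC-3'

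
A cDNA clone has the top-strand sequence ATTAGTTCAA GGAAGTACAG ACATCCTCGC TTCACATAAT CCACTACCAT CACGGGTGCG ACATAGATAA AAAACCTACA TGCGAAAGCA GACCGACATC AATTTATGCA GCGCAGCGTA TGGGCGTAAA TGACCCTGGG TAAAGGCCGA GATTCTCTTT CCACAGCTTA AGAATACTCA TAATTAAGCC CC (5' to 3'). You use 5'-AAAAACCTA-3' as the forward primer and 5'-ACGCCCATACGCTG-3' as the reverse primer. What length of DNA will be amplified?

58 bp

Scanning the template, AAAAACCTA occurs at positions 70–78; this primer anneals to the bottom strand there with its 3' end pointing downstream.
Taking the reverse complement of ACGCCCATACGCTG gives CAGCGTATGGGCGT, found at positions 114–127 on the template; the primer anneals here to the top strand with its 3' end pointing upstream.
Amplicon spans positions 70–127: 58 bp.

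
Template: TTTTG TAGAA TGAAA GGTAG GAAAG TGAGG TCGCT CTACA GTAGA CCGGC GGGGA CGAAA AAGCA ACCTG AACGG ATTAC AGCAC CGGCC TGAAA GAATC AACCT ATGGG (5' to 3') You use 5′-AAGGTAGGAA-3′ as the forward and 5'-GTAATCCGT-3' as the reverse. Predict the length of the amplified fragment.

67 bp

Forward primer AAGGTAGGAA is found on the top strand at positions 14–23.
Reverse complement of the reverse primer: ACGGATTAC. This occurs on the top strand at positions 72–80.
Amplicon spans positions 14–80: 67 bp.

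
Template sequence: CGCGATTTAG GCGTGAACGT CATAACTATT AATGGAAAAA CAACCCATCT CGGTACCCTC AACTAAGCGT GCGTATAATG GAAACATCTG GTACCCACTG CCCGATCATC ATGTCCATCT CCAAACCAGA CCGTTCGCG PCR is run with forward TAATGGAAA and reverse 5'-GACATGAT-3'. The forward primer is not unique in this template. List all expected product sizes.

86 bp, 40 bp

The forward primer TAATGGAAA matches the top strand at positions 30–38, 76–84.
The reverse primer's reverse complement is ATCATGTC, matching at positions 108–115.
Each forward site pairs with the reverse site to give a product ending at position 115: sizes 86, 40 bp.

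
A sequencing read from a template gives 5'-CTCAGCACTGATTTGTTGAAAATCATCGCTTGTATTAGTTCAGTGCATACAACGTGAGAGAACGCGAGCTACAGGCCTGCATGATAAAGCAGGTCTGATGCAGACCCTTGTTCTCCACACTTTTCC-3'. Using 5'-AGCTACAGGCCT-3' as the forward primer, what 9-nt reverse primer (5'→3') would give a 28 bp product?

The forward primer binds at positions 67–78, so a 28 bp product ends at position 67 + 28 − 1 = 94.
The reverse primer anneals to the top strand over positions 86–94, i.e. to AAAGCAGGT.
Its sequence written 5'→3' is the reverse complement: ACCTGCTTT.

5'-ACCTGCTTT-3'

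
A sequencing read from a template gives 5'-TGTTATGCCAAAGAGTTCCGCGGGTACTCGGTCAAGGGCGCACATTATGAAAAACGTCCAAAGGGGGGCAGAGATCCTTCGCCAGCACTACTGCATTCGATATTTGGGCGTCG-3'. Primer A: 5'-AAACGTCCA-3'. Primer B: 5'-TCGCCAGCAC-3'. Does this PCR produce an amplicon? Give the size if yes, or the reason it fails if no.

No product — both primers anneal to the same strand and extend in the same direction.

Primer A (AAACGTCCA) matches the top strand at positions 52–60 (3' end points downstream).
Primer B (TCGCCAGCAC) also matches the top strand directly, at positions 79–88 — its reverse complement GTGCTGGCGA is not present.
Both primers anneal to the bottom strand with 3' ends pointing the same way, so neither can prime synthesis back toward the other.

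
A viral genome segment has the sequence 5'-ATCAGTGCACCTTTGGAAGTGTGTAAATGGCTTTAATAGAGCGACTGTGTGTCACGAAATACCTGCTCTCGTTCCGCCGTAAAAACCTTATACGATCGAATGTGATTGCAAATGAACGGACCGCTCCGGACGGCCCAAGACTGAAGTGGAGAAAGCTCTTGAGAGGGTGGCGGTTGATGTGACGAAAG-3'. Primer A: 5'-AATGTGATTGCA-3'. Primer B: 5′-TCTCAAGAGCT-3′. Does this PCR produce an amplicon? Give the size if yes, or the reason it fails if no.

Primer A (AATGTGATTGCA) matches the top strand at positions 99–110; it acts as a forward primer.
Primer B's reverse complement is AGCTCTTGAGA, matching the top strand at positions 154–164; it acts as a reverse primer.
The 3' ends face each other across positions 99–164, giving a 66 bp product.

Yes — a 66 bp product.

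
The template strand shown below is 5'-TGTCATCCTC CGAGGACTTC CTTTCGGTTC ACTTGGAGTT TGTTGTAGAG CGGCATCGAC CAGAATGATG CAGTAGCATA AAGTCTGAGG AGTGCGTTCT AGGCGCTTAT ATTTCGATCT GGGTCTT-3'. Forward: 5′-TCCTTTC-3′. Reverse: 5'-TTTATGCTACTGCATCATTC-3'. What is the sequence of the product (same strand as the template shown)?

5'-TCCTTTCGGTTCACTTGGAGTTTGTTGTAGAGCGGCATCGACCAGAATGATGCAGTAGCATAAA-3'

Scanning the template, TCCTTTC occurs at positions 19–25; this primer anneals to the bottom strand there with its 3' end pointing downstream.
The reverse primer's reverse complement is GAATGATGCAGTAGCATAAA, which matches the template at positions 63–82.
The product is the template from position 19 through 82 (64 bp).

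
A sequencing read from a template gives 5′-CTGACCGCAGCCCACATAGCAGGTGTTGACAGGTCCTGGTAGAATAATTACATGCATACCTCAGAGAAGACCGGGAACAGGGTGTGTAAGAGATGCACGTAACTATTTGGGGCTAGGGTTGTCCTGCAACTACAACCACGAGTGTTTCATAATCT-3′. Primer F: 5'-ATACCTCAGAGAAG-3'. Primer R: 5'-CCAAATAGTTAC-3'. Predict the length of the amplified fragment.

Forward primer ATACCTCAGAGAAG is found on the top strand at positions 56–69.
Reverse complement of the reverse primer: GTAACTATTTGG. This occurs on the top strand at positions 99–110.
The product runs from position 56 to position 110, so its length is 110 − 56 + 1 = 55 bp.

55 bp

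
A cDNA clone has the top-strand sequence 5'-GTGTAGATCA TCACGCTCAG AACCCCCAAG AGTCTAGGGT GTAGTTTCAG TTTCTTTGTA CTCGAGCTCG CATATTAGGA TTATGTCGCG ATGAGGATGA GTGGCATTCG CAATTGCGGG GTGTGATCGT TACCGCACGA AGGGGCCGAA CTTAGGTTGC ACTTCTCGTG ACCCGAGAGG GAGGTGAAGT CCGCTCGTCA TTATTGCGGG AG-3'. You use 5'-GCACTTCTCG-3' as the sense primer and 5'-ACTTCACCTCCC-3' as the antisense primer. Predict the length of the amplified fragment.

32 bp

Scanning the template, GCACTTCTCG occurs at positions 159–168; this primer anneals to the bottom strand there with its 3' end pointing downstream.
Taking the reverse complement of ACTTCACCTCCC gives GGGAGGTGAAGT, found at positions 179–190 on the template; the primer anneals here to the top strand with its 3' end pointing upstream.
The product runs from position 159 to position 190, so its length is 190 − 159 + 1 = 32 bp.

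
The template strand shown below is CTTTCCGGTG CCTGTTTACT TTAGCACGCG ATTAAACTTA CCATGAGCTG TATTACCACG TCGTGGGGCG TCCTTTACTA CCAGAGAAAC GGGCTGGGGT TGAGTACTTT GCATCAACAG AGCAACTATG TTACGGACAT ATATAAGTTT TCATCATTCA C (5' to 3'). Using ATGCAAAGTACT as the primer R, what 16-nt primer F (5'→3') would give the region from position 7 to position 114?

The reverse primer's reverse complement AGTACTTTGCAT matches the template at positions 103–114; the product starts at position 7.
The forward primer is identical to the top strand over positions 7–22: GGTGCCTGTTTACTTT.

5'-GGTGCCTGTTTACTTT-3'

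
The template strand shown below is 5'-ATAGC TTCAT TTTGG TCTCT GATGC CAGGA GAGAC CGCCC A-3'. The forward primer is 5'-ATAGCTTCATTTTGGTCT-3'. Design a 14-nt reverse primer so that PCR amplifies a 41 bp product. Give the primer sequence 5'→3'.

The forward primer binds at positions 1–18, so a 41 bp product ends at position 1 + 41 − 1 = 41.
The reverse primer anneals to the top strand over positions 28–41, i.e. to GGAGAGACCGCCCA.
Its sequence written 5'→3' is the reverse complement: TGGGCGGTCTCTCC.

5'-TGGGCGGTCTCTCC-3'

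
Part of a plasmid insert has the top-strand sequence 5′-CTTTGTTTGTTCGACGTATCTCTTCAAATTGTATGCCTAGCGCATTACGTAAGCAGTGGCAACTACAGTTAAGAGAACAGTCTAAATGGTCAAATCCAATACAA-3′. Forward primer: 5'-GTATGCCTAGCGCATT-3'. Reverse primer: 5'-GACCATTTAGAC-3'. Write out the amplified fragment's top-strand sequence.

5'-GTATGCCTAGCGCATTACGTAAGCAGTGGCAACTACAGTTAAGAGAACAGTCTAAATGGTC-3'

Forward primer GTATGCCTAGCGCATT is found on the top strand at positions 31–46.
Taking the reverse complement of GACCATTTAGAC gives GTCTAAATGGTC, found at positions 80–91 on the template; the primer anneals here to the top strand with its 3' end pointing upstream.
The product is the template from position 31 through 91 (61 bp).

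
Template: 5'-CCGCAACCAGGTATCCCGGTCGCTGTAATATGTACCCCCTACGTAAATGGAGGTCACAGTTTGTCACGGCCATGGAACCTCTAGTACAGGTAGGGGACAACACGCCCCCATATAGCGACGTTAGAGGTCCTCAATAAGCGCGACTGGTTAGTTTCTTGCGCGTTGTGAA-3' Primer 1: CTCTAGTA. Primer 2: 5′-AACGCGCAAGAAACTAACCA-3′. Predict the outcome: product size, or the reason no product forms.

Yes — an 86 bp product.

Primer 1 (CTCTAGTA) matches the top strand at positions 79–86; it acts as a forward primer.
Primer 2's reverse complement is TGGTTAGTTTCTTGCGCGTT, matching the top strand at positions 145–164; it acts as a reverse primer.
The 3' ends face each other across positions 79–164, giving an 86 bp product.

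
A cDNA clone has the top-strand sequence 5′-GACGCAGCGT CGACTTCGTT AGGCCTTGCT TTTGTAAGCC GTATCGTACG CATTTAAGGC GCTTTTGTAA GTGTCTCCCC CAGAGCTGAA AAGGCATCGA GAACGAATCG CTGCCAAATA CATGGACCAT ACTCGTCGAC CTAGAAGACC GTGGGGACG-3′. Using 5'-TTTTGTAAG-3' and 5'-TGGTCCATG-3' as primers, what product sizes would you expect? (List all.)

The forward primer TTTTGTAAG matches the top strand at positions 30–38, 63–71.
The reverse primer's reverse complement is CATGGACCA, matching at positions 121–129.
Each forward site pairs with the reverse site to give a product ending at position 129: sizes 100, 67 bp.

100 bp, 67 bp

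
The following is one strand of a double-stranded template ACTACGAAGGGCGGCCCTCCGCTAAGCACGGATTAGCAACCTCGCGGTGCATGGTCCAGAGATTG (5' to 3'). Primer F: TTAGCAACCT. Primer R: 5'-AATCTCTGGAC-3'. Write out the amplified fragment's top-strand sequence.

5'-TTAGCAACCTCGCGGTGCATGGTCCAGAGATT-3'

The forward primer matches the template at positions 33–42.
Reverse complement of the reverse primer: GTCCAGAGATT. This occurs on the top strand at positions 54–64.
The product is the template from position 33 through 64 (32 bp).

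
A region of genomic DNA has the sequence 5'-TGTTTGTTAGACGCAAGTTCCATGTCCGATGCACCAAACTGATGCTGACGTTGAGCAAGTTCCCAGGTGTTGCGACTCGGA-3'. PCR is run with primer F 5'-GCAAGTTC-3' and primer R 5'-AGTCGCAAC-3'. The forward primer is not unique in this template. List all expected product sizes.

65 bp, 23 bp

The forward primer GCAAGTTC matches the top strand at positions 13–20, 55–62.
The reverse primer's reverse complement is GTTGCGACT, matching at positions 69–77.
Each forward site pairs with the reverse site to give a product ending at position 77: sizes 65, 23 bp.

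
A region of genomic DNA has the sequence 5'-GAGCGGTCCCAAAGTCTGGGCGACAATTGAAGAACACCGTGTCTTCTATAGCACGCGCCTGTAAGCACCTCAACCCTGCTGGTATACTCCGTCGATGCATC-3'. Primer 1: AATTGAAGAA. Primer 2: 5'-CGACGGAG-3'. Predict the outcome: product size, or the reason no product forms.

Yes — a 70 bp product.

Primer 1 (AATTGAAGAA) matches the top strand at positions 25–34; it acts as a forward primer.
Primer 2's reverse complement is CTCCGTCG, matching the top strand at positions 87–94; it acts as a reverse primer.
The 3' ends face each other across positions 25–94, giving a 70 bp product.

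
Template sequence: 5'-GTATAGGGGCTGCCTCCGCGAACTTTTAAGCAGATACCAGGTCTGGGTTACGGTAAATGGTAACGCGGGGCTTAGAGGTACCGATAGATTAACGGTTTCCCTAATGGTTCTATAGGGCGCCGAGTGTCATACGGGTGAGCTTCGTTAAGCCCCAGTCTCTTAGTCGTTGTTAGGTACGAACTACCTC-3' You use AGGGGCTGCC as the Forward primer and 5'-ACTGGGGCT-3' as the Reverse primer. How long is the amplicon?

152 bp

Scanning the template, AGGGGCTGCC occurs at positions 5–14; this primer anneals to the bottom strand there with its 3' end pointing downstream.
Reverse complement of the reverse primer: AGCCCCAGT. This occurs on the top strand at positions 148–156.
The product runs from position 5 to position 156, so its length is 156 − 5 + 1 = 152 bp.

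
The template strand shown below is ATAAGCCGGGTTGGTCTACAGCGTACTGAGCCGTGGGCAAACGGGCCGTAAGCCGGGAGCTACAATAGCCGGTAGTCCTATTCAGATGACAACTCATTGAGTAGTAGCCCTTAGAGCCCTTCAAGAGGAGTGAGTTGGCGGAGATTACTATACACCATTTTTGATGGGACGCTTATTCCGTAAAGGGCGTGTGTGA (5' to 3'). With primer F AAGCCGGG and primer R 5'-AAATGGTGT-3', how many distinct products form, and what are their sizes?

Two products: 158 bp, 111 bp

The forward primer AAGCCGGG matches the top strand at positions 3–10, 50–57.
The reverse primer's reverse complement is ACACCATTT, matching at positions 152–160.
Each forward site pairs with the reverse site to give a product ending at position 160: sizes 158, 111 bp.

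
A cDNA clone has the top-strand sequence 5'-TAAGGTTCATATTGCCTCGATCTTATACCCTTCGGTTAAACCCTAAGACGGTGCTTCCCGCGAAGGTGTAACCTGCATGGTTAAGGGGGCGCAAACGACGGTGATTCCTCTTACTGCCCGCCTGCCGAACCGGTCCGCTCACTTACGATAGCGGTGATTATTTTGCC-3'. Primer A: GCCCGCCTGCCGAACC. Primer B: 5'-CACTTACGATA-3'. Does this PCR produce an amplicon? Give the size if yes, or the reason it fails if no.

No product — both primers anneal to the same strand and extend in the same direction.

Primer A (GCCCGCCTGCCGAACC) matches the top strand at positions 116–131 (3' end points downstream).
Primer B (CACTTACGATA) also matches the top strand directly, at positions 140–150 — its reverse complement TATCGTAAGTG is not present.
Both primers anneal to the bottom strand with 3' ends pointing the same way, so neither can prime synthesis back toward the other.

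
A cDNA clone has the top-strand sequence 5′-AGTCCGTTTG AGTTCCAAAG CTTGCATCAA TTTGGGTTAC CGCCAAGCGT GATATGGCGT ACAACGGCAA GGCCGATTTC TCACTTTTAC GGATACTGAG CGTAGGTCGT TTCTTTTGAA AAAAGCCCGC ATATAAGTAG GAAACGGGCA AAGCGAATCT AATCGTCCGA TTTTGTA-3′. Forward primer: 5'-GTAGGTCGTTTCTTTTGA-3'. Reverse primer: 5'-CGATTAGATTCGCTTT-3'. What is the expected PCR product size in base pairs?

64 bp

Forward primer GTAGGTCGTTTCTTTTGA is found on the top strand at positions 102–119.
The reverse primer's reverse complement is AAAGCGAATCTAATCG, which matches the template at positions 150–165.
Product length = (reverse-primer end) − (forward-primer start) + 1 = 165 − 102 + 1 = 64 bp.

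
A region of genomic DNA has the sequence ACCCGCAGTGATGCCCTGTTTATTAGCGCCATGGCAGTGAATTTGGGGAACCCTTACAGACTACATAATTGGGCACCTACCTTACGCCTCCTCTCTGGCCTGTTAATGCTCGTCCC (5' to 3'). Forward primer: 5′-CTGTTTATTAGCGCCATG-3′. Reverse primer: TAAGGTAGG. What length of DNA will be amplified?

Scanning the template, CTGTTTATTAGCGCCATG occurs at positions 16–33; this primer anneals to the bottom strand there with its 3' end pointing downstream.
Taking the reverse complement of TAAGGTAGG gives CCTACCTTA, found at positions 76–84 on the template; the primer anneals here to the top strand with its 3' end pointing upstream.
Product length = (reverse-primer end) − (forward-primer start) + 1 = 84 − 16 + 1 = 69 bp.

69 bp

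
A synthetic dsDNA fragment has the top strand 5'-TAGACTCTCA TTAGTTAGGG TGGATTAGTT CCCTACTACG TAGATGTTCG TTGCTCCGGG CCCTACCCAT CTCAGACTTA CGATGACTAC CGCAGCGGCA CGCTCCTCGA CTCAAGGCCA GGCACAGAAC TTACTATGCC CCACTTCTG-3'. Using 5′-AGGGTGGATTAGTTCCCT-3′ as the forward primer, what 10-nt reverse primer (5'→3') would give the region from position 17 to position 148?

5'-AGAAGTGGGG-3'

The product's 3' end on the top strand is position 148.
The reverse primer anneals to the top strand over positions 139–148, i.e. to CCCCACTTCT.
Its sequence written 5'→3' is the reverse complement: AGAAGTGGGG.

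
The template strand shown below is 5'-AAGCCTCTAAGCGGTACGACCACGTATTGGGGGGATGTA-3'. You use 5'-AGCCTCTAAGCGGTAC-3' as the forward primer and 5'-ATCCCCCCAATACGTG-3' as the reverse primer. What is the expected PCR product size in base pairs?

35 bp

Scanning the template, AGCCTCTAAGCGGTAC occurs at positions 2–17; this primer anneals to the bottom strand there with its 3' end pointing downstream.
The reverse primer's reverse complement is CACGTATTGGGGGGAT, which matches the template at positions 21–36.
Product length = (reverse-primer end) − (forward-primer start) + 1 = 36 − 2 + 1 = 35 bp.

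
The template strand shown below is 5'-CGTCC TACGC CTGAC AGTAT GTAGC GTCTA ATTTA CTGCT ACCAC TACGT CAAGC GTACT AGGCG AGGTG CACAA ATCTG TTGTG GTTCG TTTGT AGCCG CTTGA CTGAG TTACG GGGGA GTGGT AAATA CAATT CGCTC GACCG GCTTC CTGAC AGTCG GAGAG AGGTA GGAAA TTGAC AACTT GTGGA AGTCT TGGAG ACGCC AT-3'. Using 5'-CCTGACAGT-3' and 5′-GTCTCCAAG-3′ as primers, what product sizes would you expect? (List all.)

193 bp, 53 bp

The forward primer CCTGACAGT matches the top strand at positions 10–18, 150–158.
The reverse primer's reverse complement is CTTGGAGAC, matching at positions 194–202.
Each forward site pairs with the reverse site to give a product ending at position 202: sizes 193, 53 bp.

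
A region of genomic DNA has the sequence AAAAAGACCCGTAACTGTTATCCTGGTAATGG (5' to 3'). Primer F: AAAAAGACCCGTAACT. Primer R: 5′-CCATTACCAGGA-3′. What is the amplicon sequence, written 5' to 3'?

The forward primer matches the template at positions 1–16.
Taking the reverse complement of CCATTACCAGGA gives TCCTGGTAATGG, found at positions 21–32 on the template; the primer anneals here to the top strand with its 3' end pointing upstream.
The product is the template from position 1 through 32 (32 bp).

5'-AAAAAGACCCGTAACTGTTATCCTGGTAATGG-3'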